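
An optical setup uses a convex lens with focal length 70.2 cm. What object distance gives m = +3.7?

m = −d_i/d_o ⇒ d_i = −m·d_o.
1/f = 1/d_o + 1/d_i = 1/d_o − 1/(m·d_o) = (1 − 1/m)/d_o, so d_o = f(1 − 1/m) = (70.20)(1 − 1/(+3.7)) = 51.2 cm.

51.2 cm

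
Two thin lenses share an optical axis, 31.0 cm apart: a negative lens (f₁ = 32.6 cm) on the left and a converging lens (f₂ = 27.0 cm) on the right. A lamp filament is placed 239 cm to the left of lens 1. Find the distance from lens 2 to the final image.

49.3 cm

Lens 1 is diverging, so f₁ = −32.6 cm.
Lens 1: 1/d_i1 = 1/f₁ − 1/d_o1 = 1/(-32.6) − 1/(239) = -0.03486, so d_i1 = -28.69 cm.
The intermediate image is 28.69 cm to the left of lens 1 (virtual), which is 31.0 − (-28.69) = 59.69 cm to the left of lens 2, so d_o2 = +59.69 cm.
Lens 2: 1/d_i2 = 1/f₂ − 1/d_o2 = 1/(27.0) − 1/(59.69) = 0.02028, so d_i2 = 49.3 cm.
The final image is real, 49.3 cm to the right of lens 2 (overall magnification ≈ -0.099).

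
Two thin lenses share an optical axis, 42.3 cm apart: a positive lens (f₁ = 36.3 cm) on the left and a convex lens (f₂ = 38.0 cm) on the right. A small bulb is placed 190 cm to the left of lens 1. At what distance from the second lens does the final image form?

Lens 1: 1/d_i1 = 1/f₁ − 1/d_o1 = 1/(36.3) − 1/(190) = 0.02229, so d_i1 = 44.87 cm.
The intermediate image is 44.87 cm to the right of lens 1, which lies 2.570 cm to the right of lens 2 — a virtual object — so d_o2 = −2.570 cm.
Lens 2: 1/d_i2 = 1/f₂ − 1/d_o2 = 1/(38.0) − 1/(-2.570) = 0.4154, so d_i2 = 2.41 cm.
The final image is real, 2.41 cm to the right of lens 2 (overall magnification ≈ -0.22).

2.41 cm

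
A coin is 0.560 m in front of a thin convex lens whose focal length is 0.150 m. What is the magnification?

m = -0.366

1/d_i = 1/f − 1/d_o = 1/(0.1500) − 1/(0.560) = 4.881, so d_i = 0.2049 m.
m = −d_i/d_o = −(0.2049)/(0.560) = -0.366.
The image is real, inverted and reduced, on the far side of the lens.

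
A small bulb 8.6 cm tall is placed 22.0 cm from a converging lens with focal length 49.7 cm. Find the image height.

1/d_i = 1/f − 1/d_o = 1/(49.70) − 1/(22.0) = -0.02533, so d_i = -39.47 cm.
m = −d_i/d_o = +1.794.
|h_i| = |m|·h_o = 1.794 × 8.6 = 15.4 cm. The image is virtual, upright and enlarged, on the same side as the object.

15.4 cm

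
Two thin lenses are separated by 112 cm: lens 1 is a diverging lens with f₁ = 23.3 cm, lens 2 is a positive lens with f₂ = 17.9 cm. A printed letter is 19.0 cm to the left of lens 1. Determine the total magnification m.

m = -0.0943

f₁ = −23.3 cm (diverging).
Lens 1: 1/d_i1 = 1/(-23.3) − 1/(19.0) = -0.09555, so d_i1 = -10.47 cm; m₁ = −d_i1/d_o1 = +0.5511.
d_o2 = 112 − (-10.47) = 122.5 cm.
Lens 2: 1/d_i2 = 1/(17.9) − 1/(122.5) = 0.04770, so d_i2 = 20.96 cm; m₂ = −d_i2/d_o2 = -0.1711.
m = m₁·m₂ = (+0.5511)(-0.1711) = -0.0943.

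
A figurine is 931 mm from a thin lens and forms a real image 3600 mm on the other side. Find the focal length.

Real image ⇒ d_i = +3600 mm.
1/f = 1/d_o + 1/d_i = 1/(931) + 1/(3600) = 0.001352, so f = 740 mm.
Since f is positive, the thin lens is converging.

f = 740 mm (converging)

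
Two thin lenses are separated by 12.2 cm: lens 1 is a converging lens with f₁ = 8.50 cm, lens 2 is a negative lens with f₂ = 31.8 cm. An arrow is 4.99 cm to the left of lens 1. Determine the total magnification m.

m = +1.37

Lens 1: 1/d_i1 = 1/(8.50) − 1/(4.99) = -0.08275, so d_i1 = -12.08 cm; m₁ = −d_i1/d_o1 = +2.421.
d_o2 = 12.2 − (-12.08) = 24.28 cm.
f₂ = −31.8 cm (diverging).
Lens 2: 1/d_i2 = 1/(-31.8) − 1/(24.28) = -0.07263, so d_i2 = -13.77 cm; m₂ = −d_i2/d_o2 = +0.5670.
m = m₁·m₂ = (+2.421)(+0.5670) = +1.37.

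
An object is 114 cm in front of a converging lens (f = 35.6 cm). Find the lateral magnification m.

1/d_i = 1/f − 1/d_o = 1/(35.60) − 1/(114) = 0.01932, so d_i = 51.77 cm.
m = −d_i/d_o = −(51.77)/(114) = -0.454.
The image is real, inverted and reduced, on the far side of the lens.

m = -0.454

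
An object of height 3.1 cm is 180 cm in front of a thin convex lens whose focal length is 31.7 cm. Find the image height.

1/d_i = 1/f − 1/d_o = 1/(31.70) − 1/(180) = 0.02599, so d_i = 38.48 cm.
m = −d_i/d_o = -0.2138.
|h_i| = |m|·h_o = 0.2138 × 3.1 = 0.663 cm. The image is real, inverted and reduced, on the far side of the lens.

0.663 cm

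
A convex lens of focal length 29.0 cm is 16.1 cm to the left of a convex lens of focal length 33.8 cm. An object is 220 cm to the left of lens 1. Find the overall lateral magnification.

Lens 1: 1/d_i1 = 1/(29.0) − 1/(220) = 0.02994, so d_i1 = 33.40 cm; m₁ = −d_i1/d_o1 = -0.1518.
d_o2 = 16.1 − (33.40) = -17.30 cm (virtual object).
Lens 2: 1/d_i2 = 1/(33.8) − 1/(-17.30) = 0.08739, so d_i2 = 11.44 cm; m₂ = −d_i2/d_o2 = +0.6614.
m = m₁·m₂ = (-0.1518)(+0.6614) = -0.100.

m = -0.100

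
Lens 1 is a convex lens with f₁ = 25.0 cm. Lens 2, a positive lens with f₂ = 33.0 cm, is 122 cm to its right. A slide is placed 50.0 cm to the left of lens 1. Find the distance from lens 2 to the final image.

60.9 cm

Lens 1: 1/d_i1 = 1/f₁ − 1/d_o1 = 1/(25.0) − 1/(50.0) = 0.02000, so d_i1 = 50.00 cm.
The intermediate image is 50.00 cm to the right of lens 1, which is 122 − (50.00) = 72.00 cm to the left of lens 2, so d_o2 = +72.00 cm.
Lens 2: 1/d_i2 = 1/f₂ − 1/d_o2 = 1/(33.0) − 1/(72.00) = 0.01641, so d_i2 = 60.9 cm.
The final image is real, 60.9 cm to the right of lens 2 (overall magnification ≈ 0.85).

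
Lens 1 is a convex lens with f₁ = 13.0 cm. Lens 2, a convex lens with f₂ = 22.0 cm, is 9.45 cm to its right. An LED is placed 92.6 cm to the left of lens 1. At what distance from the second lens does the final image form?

Lens 1: 1/d_i1 = 1/f₁ − 1/d_o1 = 1/(13.0) − 1/(92.6) = 0.06612, so d_i1 = 15.12 cm.
The intermediate image is 15.12 cm to the right of lens 1, which lies 5.670 cm to the right of lens 2 — a virtual object — so d_o2 = −5.670 cm.
Lens 2: 1/d_i2 = 1/f₂ − 1/d_o2 = 1/(22.0) − 1/(-5.670) = 0.2218, so d_i2 = 4.51 cm.
The final image is real, 4.51 cm to the right of lens 2 (overall magnification ≈ -0.13).

4.51 cm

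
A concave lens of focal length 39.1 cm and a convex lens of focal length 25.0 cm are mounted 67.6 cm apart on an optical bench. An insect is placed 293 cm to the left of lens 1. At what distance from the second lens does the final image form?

Lens 1 is diverging, so f₁ = −39.1 cm.
Lens 1: 1/d_i1 = 1/f₁ − 1/d_o1 = 1/(-39.1) − 1/(293) = -0.02899, so d_i1 = -34.50 cm.
The intermediate image is 34.50 cm to the left of lens 1 (virtual), which is 67.6 − (-34.50) = 102.1 cm to the left of lens 2, so d_o2 = +102.1 cm.
Lens 2: 1/d_i2 = 1/f₂ − 1/d_o2 = 1/(25.0) − 1/(102.1) = 0.03021, so d_i2 = 33.1 cm.
The final image is real, 33.1 cm to the right of lens 2 (overall magnification ≈ -0.038).

33.1 cm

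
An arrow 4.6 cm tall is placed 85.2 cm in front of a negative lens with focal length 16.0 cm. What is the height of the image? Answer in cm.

0.727 cm

For a negative lens, f = -16.0 cm.
1/d_i = 1/f − 1/d_o = 1/(-16.00) − 1/(85.2) = -0.07424, so d_i = -13.47 cm.
m = −d_i/d_o = +0.1581.
|h_i| = |m|·h_o = 0.1581 × 4.6 = 0.727 cm. The image is virtual, upright and reduced, on the same side as the object.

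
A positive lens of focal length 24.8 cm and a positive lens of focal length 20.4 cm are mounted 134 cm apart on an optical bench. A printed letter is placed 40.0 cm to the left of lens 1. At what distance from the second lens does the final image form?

Lens 1: 1/d_i1 = 1/f₁ − 1/d_o1 = 1/(24.8) − 1/(40.0) = 0.01532, so d_i1 = 65.26 cm.
The intermediate image is 65.26 cm to the right of lens 1, which is 134 − (65.26) = 68.74 cm to the left of lens 2, so d_o2 = +68.74 cm.
Lens 2: 1/d_i2 = 1/f₂ − 1/d_o2 = 1/(20.4) − 1/(68.74) = 0.03447, so d_i2 = 29.0 cm.
The final image is real, 29.0 cm to the right of lens 2 (overall magnification ≈ 0.69).

29.0 cm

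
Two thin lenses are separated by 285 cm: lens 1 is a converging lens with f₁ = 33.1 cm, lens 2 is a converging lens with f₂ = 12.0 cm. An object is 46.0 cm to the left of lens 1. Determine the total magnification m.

m = +0.199

Lens 1: 1/d_i1 = 1/(33.1) − 1/(46.0) = 0.008472, so d_i1 = 118.0 cm; m₁ = −d_i1/d_o1 = -2.565.
d_o2 = 285 − (118.0) = 167.0 cm.
Lens 2: 1/d_i2 = 1/(12.0) − 1/(167.0) = 0.07735, so d_i2 = 12.93 cm; m₂ = −d_i2/d_o2 = -0.07742.
m = m₁·m₂ = (-2.565)(-0.07742) = +0.199.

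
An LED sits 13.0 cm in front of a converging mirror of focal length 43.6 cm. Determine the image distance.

18.5 cm

Mirror equation: 1/v = 1/f − 1/u = 1/(43.60) − 1/(13.0) = 0.02294 − 0.07692 = -0.05399, so v = -18.5 cm.
The image is virtual, upright and enlarged, behind the mirror.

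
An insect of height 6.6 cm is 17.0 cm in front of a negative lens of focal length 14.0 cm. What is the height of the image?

2.98 cm

For a negative lens, f = -14.0 cm.
1/d_i = 1/f − 1/d_o = 1/(-14.00) − 1/(17.0) = -0.1303, so d_i = -7.677 cm.
m = −d_i/d_o = +0.4516.
|h_i| = |m|·h_o = 0.4516 × 6.6 = 2.98 cm. The image is virtual, upright and reduced, on the same side as the object.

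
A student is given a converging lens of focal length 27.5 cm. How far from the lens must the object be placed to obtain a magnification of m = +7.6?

m = −d_i/d_o ⇒ d_i = −m·d_o.
1/f = 1/d_o + 1/d_i = 1/d_o − 1/(m·d_o) = (1 − 1/m)/d_o, so d_o = f(1 − 1/m) = (27.50)(1 − 1/(+7.6)) = 23.9 cm.

23.9 cm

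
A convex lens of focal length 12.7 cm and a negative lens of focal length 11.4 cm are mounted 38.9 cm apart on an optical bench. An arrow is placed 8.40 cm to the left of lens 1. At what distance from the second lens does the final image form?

9.67 cm

Lens 1: 1/d_i1 = 1/f₁ − 1/d_o1 = 1/(12.7) − 1/(8.40) = -0.04031, so d_i1 = -24.81 cm.
The intermediate image is 24.81 cm to the left of lens 1 (virtual), which is 38.9 − (-24.81) = 63.71 cm to the left of lens 2, so d_o2 = +63.71 cm.
Lens 2 is diverging, so f₂ = −11.4 cm.
Lens 2: 1/d_i2 = 1/f₂ − 1/d_o2 = 1/(-11.4) − 1/(63.71) = -0.1034, so d_i2 = -9.67 cm.
The final image is virtual, 9.67 cm to the left of lens 2 (overall magnification ≈ 0.45).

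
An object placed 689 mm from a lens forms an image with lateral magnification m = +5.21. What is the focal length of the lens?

f = 853 mm (converging)

m = −d_i/d_o ⇒ d_i = −m·d_o = −(+5.21)·(689) = -3590 mm.
1/f = 1/d_o + 1/d_i = 1/(689) + 1/(-3590) = 0.001173, so f = 853 mm.
Since f is positive, the lens is converging.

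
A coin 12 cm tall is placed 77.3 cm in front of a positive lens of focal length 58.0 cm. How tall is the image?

36.1 cm

1/d_i = 1/f − 1/d_o = 1/(58.00) − 1/(77.3) = 0.004305, so d_i = 232.3 cm.
m = −d_i/d_o = -3.005.
|h_i| = |m|·h_o = 3.005 × 12 = 36.1 cm. The image is real, inverted and enlarged, on the far side of the lens.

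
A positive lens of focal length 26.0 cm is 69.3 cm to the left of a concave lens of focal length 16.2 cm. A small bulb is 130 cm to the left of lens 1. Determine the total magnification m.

Lens 1: 1/d_i1 = 1/(26.0) − 1/(130) = 0.03077, so d_i1 = 32.50 cm; m₁ = −d_i1/d_o1 = -0.2500.
d_o2 = 69.3 − (32.50) = 36.80 cm.
f₂ = −16.2 cm (diverging).
Lens 2: 1/d_i2 = 1/(-16.2) − 1/(36.80) = -0.08890, so d_i2 = -11.25 cm; m₂ = −d_i2/d_o2 = +0.3057.
m = m₁·m₂ = (-0.2500)(+0.3057) = -0.0764.

m = -0.0764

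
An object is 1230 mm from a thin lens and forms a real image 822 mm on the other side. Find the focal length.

f = 493 mm (converging)

Real image ⇒ d_i = +822 mm.
1/f = 1/d_o + 1/d_i = 1/(1230) + 1/(822) = 0.002030, so f = 493 mm.
Since f is positive, the thin lens is converging.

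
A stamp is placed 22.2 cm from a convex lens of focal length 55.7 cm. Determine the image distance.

36.9 cm

Thin-lens equation: 1/v = 1/f − 1/u = 1/(55.70) − 1/(22.2) = 0.01795 − 0.04505 = -0.02709, so v = -36.9 cm.
The image is virtual, upright and enlarged, on the same side as the object.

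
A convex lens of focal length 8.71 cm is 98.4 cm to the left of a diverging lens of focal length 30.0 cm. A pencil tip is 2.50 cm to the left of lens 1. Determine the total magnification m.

Lens 1: 1/d_i1 = 1/(8.71) − 1/(2.50) = -0.2852, so d_i1 = -3.506 cm; m₁ = −d_i1/d_o1 = +1.402.
d_o2 = 98.4 − (-3.506) = 101.9 cm.
f₂ = −30.0 cm (diverging).
Lens 2: 1/d_i2 = 1/(-30.0) − 1/(101.9) = -0.04315, so d_i2 = -23.18 cm; m₂ = −d_i2/d_o2 = +0.2274.
m = m₁·m₂ = (+1.402)(+0.2274) = +0.319.

m = +0.319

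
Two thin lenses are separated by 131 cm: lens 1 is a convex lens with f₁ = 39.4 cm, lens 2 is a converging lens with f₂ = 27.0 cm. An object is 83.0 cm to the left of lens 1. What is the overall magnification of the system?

m = +0.841

Lens 1: 1/d_i1 = 1/(39.4) − 1/(83.0) = 0.01333, so d_i1 = 75.00 cm; m₁ = −d_i1/d_o1 = -0.9036.
d_o2 = 131 − (75.00) = 56.00 cm.
Lens 2: 1/d_i2 = 1/(27.0) − 1/(56.00) = 0.01918, so d_i2 = 52.14 cm; m₂ = −d_i2/d_o2 = -0.9310.
m = m₁·m₂ = (-0.9036)(-0.9310) = +0.841.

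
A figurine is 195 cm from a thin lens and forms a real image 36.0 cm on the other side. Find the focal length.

f = 30.4 cm (converging)

Real image ⇒ d_i = +36.0 cm.
1/f = 1/d_o + 1/d_i = 1/(195) + 1/(36.0) = 0.03291, so f = 30.4 cm.
Since f is positive, the thin lens is converging.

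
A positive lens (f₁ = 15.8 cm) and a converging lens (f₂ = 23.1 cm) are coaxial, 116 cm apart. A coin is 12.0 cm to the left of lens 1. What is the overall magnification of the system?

m = -0.673

Lens 1: 1/d_i1 = 1/(15.8) − 1/(12.0) = -0.02004, so d_i1 = -49.89 cm; m₁ = −d_i1/d_o1 = +4.157.
d_o2 = 116 − (-49.89) = 165.9 cm.
Lens 2: 1/d_i2 = 1/(23.1) − 1/(165.9) = 0.03726, so d_i2 = 26.84 cm; m₂ = −d_i2/d_o2 = -0.1618.
m = m₁·m₂ = (+4.157)(-0.1618) = -0.673.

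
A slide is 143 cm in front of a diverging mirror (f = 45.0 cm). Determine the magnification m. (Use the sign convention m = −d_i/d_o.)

m = +0.239

For a diverging mirror, f = -45.0 cm.
1/d_i = 1/f − 1/d_o = 1/(-45.00) − 1/(143) = -0.02922, so d_i = -34.23 cm.
m = −d_i/d_o = −(-34.23)/(143) = +0.239.
The image is virtual, upright and reduced, behind the mirror.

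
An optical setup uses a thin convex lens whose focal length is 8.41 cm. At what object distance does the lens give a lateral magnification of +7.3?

7.26 cm

m = −d_i/d_o ⇒ d_i = −m·d_o.
1/f = 1/d_o + 1/d_i = 1/d_o − 1/(m·d_o) = (1 − 1/m)/d_o, so d_o = f(1 − 1/m) = (8.410)(1 − 1/(+7.3)) = 7.26 cm.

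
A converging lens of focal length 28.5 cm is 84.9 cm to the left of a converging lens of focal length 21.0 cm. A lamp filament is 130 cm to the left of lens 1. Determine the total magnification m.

m = +0.215

Lens 1: 1/d_i1 = 1/(28.5) − 1/(130) = 0.02740, so d_i1 = 36.50 cm; m₁ = −d_i1/d_o1 = -0.2808.
d_o2 = 84.9 − (36.50) = 48.40 cm.
Lens 2: 1/d_i2 = 1/(21.0) − 1/(48.40) = 0.02696, so d_i2 = 37.09 cm; m₂ = −d_i2/d_o2 = -0.7664.
m = m₁·m₂ = (-0.2808)(-0.7664) = +0.215.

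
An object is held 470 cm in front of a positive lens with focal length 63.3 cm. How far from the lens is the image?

Lens equation: 1/s_i = 1/f − 1/s_o = 1/(63.30) − 1/(470) = 0.01580 − 0.002128 = 0.01367, so s_i = 73.2 cm.
The image is real, inverted and reduced, on the far side of the lens.

73.2 cm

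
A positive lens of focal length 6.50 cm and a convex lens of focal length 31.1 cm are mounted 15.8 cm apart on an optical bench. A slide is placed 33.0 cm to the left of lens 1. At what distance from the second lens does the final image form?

Lens 1: 1/d_i1 = 1/f₁ − 1/d_o1 = 1/(6.50) − 1/(33.0) = 0.1235, so d_i1 = 8.094 cm.
The intermediate image is 8.094 cm to the right of lens 1, which is 15.8 − (8.094) = 7.706 cm to the left of lens 2, so d_o2 = +7.706 cm.
Lens 2: 1/d_i2 = 1/f₂ − 1/d_o2 = 1/(31.1) − 1/(7.706) = -0.09761, so d_i2 = -10.2 cm.
The final image is virtual, 10.2 cm to the left of lens 2 (overall magnification ≈ -0.33).

10.2 cm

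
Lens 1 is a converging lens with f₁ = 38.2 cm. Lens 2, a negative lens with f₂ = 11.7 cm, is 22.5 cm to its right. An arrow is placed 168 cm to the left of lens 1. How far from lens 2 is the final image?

Lens 1: 1/d_i1 = 1/f₁ − 1/d_o1 = 1/(38.2) − 1/(168) = 0.02023, so d_i1 = 49.44 cm.
The intermediate image is 49.44 cm to the right of lens 1, which lies 26.94 cm to the right of lens 2 — a virtual object — so d_o2 = −26.94 cm.
Lens 2 is diverging, so f₂ = −11.7 cm.
Lens 2: 1/d_i2 = 1/f₂ − 1/d_o2 = 1/(-11.7) − 1/(-26.94) = -0.04835, so d_i2 = -20.7 cm.
The final image is virtual, 20.7 cm to the left of lens 2 (overall magnification ≈ 0.23).

20.7 cm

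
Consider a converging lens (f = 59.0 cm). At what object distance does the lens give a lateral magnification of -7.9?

m = −d_i/d_o ⇒ d_i = −m·d_o.
1/f = 1/d_o + 1/d_i = 1/d_o − 1/(m·d_o) = (1 − 1/m)/d_o, so d_o = f(1 − 1/m) = (59.00)(1 − 1/(-7.9)) = 66.5 cm.

66.5 cm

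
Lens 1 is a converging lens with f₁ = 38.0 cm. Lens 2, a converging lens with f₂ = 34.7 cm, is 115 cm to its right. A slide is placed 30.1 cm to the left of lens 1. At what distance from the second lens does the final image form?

40.0 cm

Lens 1: 1/d_i1 = 1/f₁ − 1/d_o1 = 1/(38.0) − 1/(30.1) = -0.006907, so d_i1 = -144.8 cm.
The intermediate image is 144.8 cm to the left of lens 1 (virtual), which is 115 − (-144.8) = 259.8 cm to the left of lens 2, so d_o2 = +259.8 cm.
Lens 2: 1/d_i2 = 1/f₂ − 1/d_o2 = 1/(34.7) − 1/(259.8) = 0.02497, so d_i2 = 40.0 cm.
The final image is real, 40.0 cm to the right of lens 2 (overall magnification ≈ -0.74).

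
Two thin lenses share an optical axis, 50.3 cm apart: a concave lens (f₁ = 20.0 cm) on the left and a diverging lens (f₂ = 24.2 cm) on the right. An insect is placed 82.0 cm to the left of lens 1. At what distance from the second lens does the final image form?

Lens 1 is diverging, so f₁ = −20.0 cm.
Lens 1: 1/d_i1 = 1/f₁ − 1/d_o1 = 1/(-20.0) − 1/(82.0) = -0.06220, so d_i1 = -16.08 cm.
The intermediate image is 16.08 cm to the left of lens 1 (virtual), which is 50.3 − (-16.08) = 66.38 cm to the left of lens 2, so d_o2 = +66.38 cm.
Lens 2 is diverging, so f₂ = −24.2 cm.
Lens 2: 1/d_i2 = 1/f₂ − 1/d_o2 = 1/(-24.2) − 1/(66.38) = -0.05639, so d_i2 = -17.7 cm.
The final image is virtual, 17.7 cm to the left of lens 2 (overall magnification ≈ 0.052).

17.7 cm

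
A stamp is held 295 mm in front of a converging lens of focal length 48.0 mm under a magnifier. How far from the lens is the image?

57.3 mm

Lens equation: 1/q = 1/f − 1/p = 1/(48.00) − 1/(295) = 0.02083 − 0.003390 = 0.01744, so q = 57.3 mm.
The image is real, inverted and reduced, on the far side of the lens.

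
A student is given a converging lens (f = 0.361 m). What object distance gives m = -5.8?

m = −d_i/d_o ⇒ d_i = −m·d_o.
1/f = 1/d_o + 1/d_i = 1/d_o − 1/(m·d_o) = (1 − 1/m)/d_o, so d_o = f(1 − 1/m) = (0.3610)(1 − 1/(-5.8)) = 0.423 m.

0.423 m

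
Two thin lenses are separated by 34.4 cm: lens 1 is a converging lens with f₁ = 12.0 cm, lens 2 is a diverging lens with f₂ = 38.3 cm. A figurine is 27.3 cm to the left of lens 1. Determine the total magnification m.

Lens 1: 1/d_i1 = 1/(12.0) − 1/(27.3) = 0.04670, so d_i1 = 21.41 cm; m₁ = −d_i1/d_o1 = -0.7842.
d_o2 = 34.4 − (21.41) = 12.99 cm.
f₂ = −38.3 cm (diverging).
Lens 2: 1/d_i2 = 1/(-38.3) − 1/(12.99) = -0.1031, so d_i2 = -9.700 cm; m₂ = −d_i2/d_o2 = +0.7467.
m = m₁·m₂ = (-0.7842)(+0.7467) = -0.586.

m = -0.586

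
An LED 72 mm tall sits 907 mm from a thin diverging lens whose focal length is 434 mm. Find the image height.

23.3 mm

For a diverging lens, f = -434 mm.
1/d_i = 1/f − 1/d_o = 1/(-434.0) − 1/(907) = -0.003407, so d_i = -293.5 mm.
m = −d_i/d_o = +0.3236.
|h_i| = |m|·h_o = 0.3236 × 72 = 23.3 mm. The image is virtual, upright and reduced, on the same side as the object.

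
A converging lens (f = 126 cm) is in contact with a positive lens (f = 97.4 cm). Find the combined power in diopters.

P = +1.82 D

P₁ = 1/f₁ = 1/(1.26 m) = +0.7937 D; P₂ = 1/f₂ = 1/(0.974 m) = +1.027 D.
For thin lenses in contact, P = P₁ + P₂ = (+0.7937) + (+1.027) = +1.82 D.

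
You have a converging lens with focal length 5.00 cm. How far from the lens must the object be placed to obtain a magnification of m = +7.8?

4.36 cm

m = −d_i/d_o ⇒ d_i = −m·d_o.
1/f = 1/d_o + 1/d_i = 1/d_o − 1/(m·d_o) = (1 − 1/m)/d_o, so d_o = f(1 − 1/m) = (5.000)(1 − 1/(+7.8)) = 4.36 cm.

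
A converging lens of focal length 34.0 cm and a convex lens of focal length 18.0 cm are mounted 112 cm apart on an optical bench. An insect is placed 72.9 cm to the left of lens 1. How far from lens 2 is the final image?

Lens 1: 1/d_i1 = 1/f₁ − 1/d_o1 = 1/(34.0) − 1/(72.9) = 0.01569, so d_i1 = 63.72 cm.
The intermediate image is 63.72 cm to the right of lens 1, which is 112 − (63.72) = 48.28 cm to the left of lens 2, so d_o2 = +48.28 cm.
Lens 2: 1/d_i2 = 1/f₂ − 1/d_o2 = 1/(18.0) − 1/(48.28) = 0.03484, so d_i2 = 28.7 cm.
The final image is real, 28.7 cm to the right of lens 2 (overall magnification ≈ 0.52).

28.7 cm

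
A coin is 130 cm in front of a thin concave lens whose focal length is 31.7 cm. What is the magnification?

m = +0.196

For a concave lens, f = -31.7 cm.
1/d_i = 1/f − 1/d_o = 1/(-31.70) − 1/(130) = -0.03924, so d_i = -25.49 cm.
m = −d_i/d_o = −(-25.49)/(130) = +0.196.
The image is virtual, upright and reduced, on the same side as the object.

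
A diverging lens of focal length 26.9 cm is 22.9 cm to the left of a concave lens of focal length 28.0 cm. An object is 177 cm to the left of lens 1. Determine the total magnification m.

m = +0.0497

f₁ = −26.9 cm (diverging).
Lens 1: 1/d_i1 = 1/(-26.9) − 1/(177) = -0.04282, so d_i1 = -23.35 cm; m₁ = −d_i1/d_o1 = +0.1319.
d_o2 = 22.9 − (-23.35) = 46.25 cm.
f₂ = −28.0 cm (diverging).
Lens 2: 1/d_i2 = 1/(-28.0) − 1/(46.25) = -0.05734, so d_i2 = -17.44 cm; m₂ = −d_i2/d_o2 = +0.3771.
m = m₁·m₂ = (+0.1319)(+0.3771) = +0.0497.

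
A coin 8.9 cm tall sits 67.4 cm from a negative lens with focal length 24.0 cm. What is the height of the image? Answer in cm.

For a negative lens, f = -24.0 cm.
1/d_i = 1/f − 1/d_o = 1/(-24.00) − 1/(67.4) = -0.05650, so d_i = -17.70 cm.
m = −d_i/d_o = +0.2626.
|h_i| = |m|·h_o = 0.2626 × 8.9 = 2.34 cm. The image is virtual, upright and reduced, on the same side as the object.

2.34 cm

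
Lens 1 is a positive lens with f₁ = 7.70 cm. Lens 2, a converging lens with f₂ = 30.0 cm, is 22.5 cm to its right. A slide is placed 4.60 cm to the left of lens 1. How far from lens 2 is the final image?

259 cm

Lens 1: 1/d_i1 = 1/f₁ − 1/d_o1 = 1/(7.70) − 1/(4.60) = -0.08752, so d_i1 = -11.43 cm.
The intermediate image is 11.43 cm to the left of lens 1 (virtual), which is 22.5 − (-11.43) = 33.93 cm to the left of lens 2, so d_o2 = +33.93 cm.
Lens 2: 1/d_i2 = 1/f₂ − 1/d_o2 = 1/(30.0) − 1/(33.93) = 0.003861, so d_i2 = 259 cm.
The final image is real, 259 cm to the right of lens 2 (overall magnification ≈ -19).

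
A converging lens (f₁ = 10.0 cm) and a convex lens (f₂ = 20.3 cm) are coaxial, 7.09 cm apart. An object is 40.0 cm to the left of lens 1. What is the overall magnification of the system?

Lens 1: 1/d_i1 = 1/(10.0) − 1/(40.0) = 0.07500, so d_i1 = 13.33 cm; m₁ = −d_i1/d_o1 = -0.3332.
d_o2 = 7.09 − (13.33) = -6.240 cm (virtual object).
Lens 2: 1/d_i2 = 1/(20.3) − 1/(-6.240) = 0.2095, so d_i2 = 4.773 cm; m₂ = −d_i2/d_o2 = +0.7649.
m = m₁·m₂ = (-0.3332)(+0.7649) = -0.255.

m = -0.255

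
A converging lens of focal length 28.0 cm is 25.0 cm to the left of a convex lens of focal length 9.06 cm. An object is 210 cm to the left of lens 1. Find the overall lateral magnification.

Lens 1: 1/d_i1 = 1/(28.0) − 1/(210) = 0.03095, so d_i1 = 32.31 cm; m₁ = −d_i1/d_o1 = -0.1539.
d_o2 = 25.0 − (32.31) = -7.310 cm (virtual object).
Lens 2: 1/d_i2 = 1/(9.06) − 1/(-7.310) = 0.2472, so d_i2 = 4.046 cm; m₂ = −d_i2/d_o2 = +0.5535.
m = m₁·m₂ = (-0.1539)(+0.5535) = -0.0852.

m = -0.0852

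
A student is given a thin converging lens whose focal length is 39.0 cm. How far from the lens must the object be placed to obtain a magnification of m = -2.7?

m = −d_i/d_o ⇒ d_i = −m·d_o.
1/f = 1/d_o + 1/d_i = 1/d_o − 1/(m·d_o) = (1 − 1/m)/d_o, so d_o = f(1 − 1/m) = (39.00)(1 − 1/(-2.7)) = 53.4 cm.

53.4 cm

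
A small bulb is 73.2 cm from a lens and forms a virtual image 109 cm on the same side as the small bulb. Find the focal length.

f = 223 cm (converging)

Virtual image ⇒ d_i = −109 cm.
1/f = 1/d_o + 1/d_i = 1/(73.2) + 1/(-109) = 0.004487, so f = 223 cm.
Since f is positive, the lens is converging.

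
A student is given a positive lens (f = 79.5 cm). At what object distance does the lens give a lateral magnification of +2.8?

m = −d_i/d_o ⇒ d_i = −m·d_o.
1/f = 1/d_o + 1/d_i = 1/d_o − 1/(m·d_o) = (1 − 1/m)/d_o, so d_o = f(1 − 1/m) = (79.50)(1 − 1/(+2.8)) = 51.1 cm.

51.1 cm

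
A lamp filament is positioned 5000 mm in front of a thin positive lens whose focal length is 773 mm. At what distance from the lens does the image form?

914 mm

Thin-lens equation: 1/v = 1/f − 1/u = 1/(773.0) − 1/(5000) = 0.001294 − 0.0002000 = 0.001094, so v = 914 mm.
The image is real, inverted and reduced, on the far side of the lens.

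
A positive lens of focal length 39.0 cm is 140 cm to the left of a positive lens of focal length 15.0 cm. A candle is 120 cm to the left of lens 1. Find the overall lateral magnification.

m = +0.107

Lens 1: 1/d_i1 = 1/(39.0) − 1/(120) = 0.01731, so d_i1 = 57.78 cm; m₁ = −d_i1/d_o1 = -0.4815.
d_o2 = 140 − (57.78) = 82.22 cm.
Lens 2: 1/d_i2 = 1/(15.0) − 1/(82.22) = 0.05450, so d_i2 = 18.35 cm; m₂ = −d_i2/d_o2 = -0.2231.
m = m₁·m₂ = (-0.4815)(-0.2231) = +0.107.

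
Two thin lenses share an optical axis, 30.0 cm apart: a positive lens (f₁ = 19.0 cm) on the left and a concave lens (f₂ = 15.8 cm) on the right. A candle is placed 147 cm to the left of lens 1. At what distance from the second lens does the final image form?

5.39 cm

Lens 1: 1/d_i1 = 1/f₁ − 1/d_o1 = 1/(19.0) − 1/(147) = 0.04583, so d_i1 = 21.82 cm.
The intermediate image is 21.82 cm to the right of lens 1, which is 30.0 − (21.82) = 8.180 cm to the left of lens 2, so d_o2 = +8.180 cm.
Lens 2 is diverging, so f₂ = −15.8 cm.
Lens 2: 1/d_i2 = 1/f₂ − 1/d_o2 = 1/(-15.8) − 1/(8.180) = -0.1855, so d_i2 = -5.39 cm.
The final image is virtual, 5.39 cm to the left of lens 2 (overall magnification ≈ -0.098).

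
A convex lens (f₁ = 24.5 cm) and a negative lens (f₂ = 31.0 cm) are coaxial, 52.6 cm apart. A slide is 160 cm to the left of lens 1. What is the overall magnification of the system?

m = -0.103

Lens 1: 1/d_i1 = 1/(24.5) − 1/(160) = 0.03457, so d_i1 = 28.93 cm; m₁ = −d_i1/d_o1 = -0.1808.
d_o2 = 52.6 − (28.93) = 23.67 cm.
f₂ = −31.0 cm (diverging).
Lens 2: 1/d_i2 = 1/(-31.0) − 1/(23.67) = -0.07451, so d_i2 = -13.42 cm; m₂ = −d_i2/d_o2 = +0.5670.
m = m₁·m₂ = (-0.1808)(+0.5670) = -0.103.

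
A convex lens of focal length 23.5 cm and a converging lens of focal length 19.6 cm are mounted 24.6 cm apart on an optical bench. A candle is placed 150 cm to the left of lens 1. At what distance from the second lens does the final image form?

2.80 cm

Lens 1: 1/d_i1 = 1/f₁ − 1/d_o1 = 1/(23.5) − 1/(150) = 0.03589, so d_i1 = 27.87 cm.
The intermediate image is 27.87 cm to the right of lens 1, which lies 3.270 cm to the right of lens 2 — a virtual object — so d_o2 = −3.270 cm.
Lens 2: 1/d_i2 = 1/f₂ − 1/d_o2 = 1/(19.6) − 1/(-3.270) = 0.3568, so d_i2 = 2.80 cm.
The final image is real, 2.80 cm to the right of lens 2 (overall magnification ≈ -0.16).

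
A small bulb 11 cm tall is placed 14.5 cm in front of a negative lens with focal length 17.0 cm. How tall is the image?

5.94 cm

For a negative lens, f = -17.0 cm.
1/d_i = 1/f − 1/d_o = 1/(-17.00) − 1/(14.5) = -0.1278, so d_i = -7.825 cm.
m = −d_i/d_o = +0.5397.
|h_i| = |m|·h_o = 0.5397 × 11 = 5.94 cm. The image is virtual, upright and reduced, on the same side as the object.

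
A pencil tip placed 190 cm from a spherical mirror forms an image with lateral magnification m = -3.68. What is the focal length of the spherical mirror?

f = 149 cm (concave)

m = −d_i/d_o ⇒ d_i = −m·d_o = −(-3.68)·(190) = 699.2 cm.
1/f = 1/d_o + 1/d_i = 1/(190) + 1/(699.2) = 0.006693, so f = 149 cm.
Since f is positive, the spherical mirror is concave.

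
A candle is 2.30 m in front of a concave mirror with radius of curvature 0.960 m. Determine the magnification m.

f = R/2 = 0.960/2 = 0.4800 m.
1/d_i = 1/f − 1/d_o = 1/(0.4800) − 1/(2.30) = 1.649, so d_i = 0.6066 m.
m = −d_i/d_o = −(0.6066)/(2.30) = -0.264.
The image is real, inverted and reduced, in front of the mirror.

m = -0.264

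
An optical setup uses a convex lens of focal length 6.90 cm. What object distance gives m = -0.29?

m = −d_i/d_o ⇒ d_i = −m·d_o.
1/f = 1/d_o + 1/d_i = 1/d_o − 1/(m·d_o) = (1 − 1/m)/d_o, so d_o = f(1 − 1/m) = (6.900)(1 − 1/(-0.29)) = 30.7 cm.

30.7 cm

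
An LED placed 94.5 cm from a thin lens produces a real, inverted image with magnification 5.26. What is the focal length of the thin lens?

f = 79.4 cm (converging)

m = −d_i/d_o ⇒ d_i = −m·d_o = −(-5.26)·(94.5) = 497.1 cm.
1/f = 1/d_o + 1/d_i = 1/(94.5) + 1/(497.1) = 0.01259, so f = 79.4 cm.
Since f is positive, the thin lens is converging.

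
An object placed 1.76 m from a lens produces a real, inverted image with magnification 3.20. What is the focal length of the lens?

m = −d_i/d_o ⇒ d_i = −m·d_o = −(-3.20)·(1.76) = 5.632 m.
1/f = 1/d_o + 1/d_i = 1/(1.76) + 1/(5.632) = 0.7457, so f = 1.34 m.
Since f is positive, the lens is converging.

f = 1.34 m (converging)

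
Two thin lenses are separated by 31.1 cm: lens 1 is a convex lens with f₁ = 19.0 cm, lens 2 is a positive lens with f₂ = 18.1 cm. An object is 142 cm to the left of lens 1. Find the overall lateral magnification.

m = -0.313

Lens 1: 1/d_i1 = 1/(19.0) − 1/(142) = 0.04559, so d_i1 = 21.93 cm; m₁ = −d_i1/d_o1 = -0.1544.
d_o2 = 31.1 − (21.93) = 9.170 cm.
Lens 2: 1/d_i2 = 1/(18.1) − 1/(9.170) = -0.05380, so d_i2 = -18.59 cm; m₂ = −d_i2/d_o2 = +2.027.
m = m₁·m₂ = (-0.1544)(+2.027) = -0.313.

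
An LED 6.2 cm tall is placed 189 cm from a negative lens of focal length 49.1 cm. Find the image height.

For a negative lens, f = -49.1 cm.
1/d_i = 1/f − 1/d_o = 1/(-49.10) − 1/(189) = -0.02566, so d_i = -38.97 cm.
m = −d_i/d_o = +0.2062.
|h_i| = |m|·h_o = 0.2062 × 6.2 = 1.28 cm. The image is virtual, upright and reduced, on the same side as the object.

1.28 cm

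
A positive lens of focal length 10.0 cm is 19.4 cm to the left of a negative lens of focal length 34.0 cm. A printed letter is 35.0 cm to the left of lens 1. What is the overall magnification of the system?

Lens 1: 1/d_i1 = 1/(10.0) − 1/(35.0) = 0.07143, so d_i1 = 14.00 cm; m₁ = −d_i1/d_o1 = -0.4000.
d_o2 = 19.4 − (14.00) = 5.400 cm.
f₂ = −34.0 cm (diverging).
Lens 2: 1/d_i2 = 1/(-34.0) − 1/(5.400) = -0.2146, so d_i2 = -4.660 cm; m₂ = −d_i2/d_o2 = +0.8629.
m = m₁·m₂ = (-0.4000)(+0.8629) = -0.345.

m = -0.345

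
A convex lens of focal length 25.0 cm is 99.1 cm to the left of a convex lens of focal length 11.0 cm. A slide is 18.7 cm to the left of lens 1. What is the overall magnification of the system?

Lens 1: 1/d_i1 = 1/(25.0) − 1/(18.7) = -0.01348, so d_i1 = -74.21 cm; m₁ = −d_i1/d_o1 = +3.968.
d_o2 = 99.1 − (-74.21) = 173.3 cm.
Lens 2: 1/d_i2 = 1/(11.0) − 1/(173.3) = 0.08514, so d_i2 = 11.75 cm; m₂ = −d_i2/d_o2 = -0.06778.
m = m₁·m₂ = (+3.968)(-0.06778) = -0.269.

m = -0.269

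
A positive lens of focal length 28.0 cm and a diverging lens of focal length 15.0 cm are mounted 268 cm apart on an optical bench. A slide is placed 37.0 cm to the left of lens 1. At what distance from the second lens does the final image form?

13.7 cm

Lens 1: 1/d_i1 = 1/f₁ − 1/d_o1 = 1/(28.0) − 1/(37.0) = 0.008687, so d_i1 = 115.1 cm.
The intermediate image is 115.1 cm to the right of lens 1, which is 268 − (115.1) = 152.9 cm to the left of lens 2, so d_o2 = +152.9 cm.
Lens 2 is diverging, so f₂ = −15.0 cm.
Lens 2: 1/d_i2 = 1/f₂ − 1/d_o2 = 1/(-15.0) − 1/(152.9) = -0.07321, so d_i2 = -13.7 cm.
The final image is virtual, 13.7 cm to the left of lens 2 (overall magnification ≈ -0.28).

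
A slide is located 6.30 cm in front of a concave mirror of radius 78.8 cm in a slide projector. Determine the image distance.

f = R/2 = 78.8/2 = 39.40 cm.
Mirror equation: 1/s_i = 1/f − 1/s_o = 1/(39.40) − 1/(6.30) = 0.02538 − 0.1587 = -0.1333, so s_i = -7.50 cm.
The image is virtual, upright and enlarged, behind the mirror.

7.50 cm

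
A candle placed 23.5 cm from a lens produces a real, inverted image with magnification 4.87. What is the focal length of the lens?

m = −d_i/d_o ⇒ d_i = −m·d_o = −(-4.87)·(23.5) = 114.4 cm.
1/f = 1/d_o + 1/d_i = 1/(23.5) + 1/(114.4) = 0.05129, so f = 19.5 cm.
Since f is positive, the lens is converging.

f = 19.5 cm (converging)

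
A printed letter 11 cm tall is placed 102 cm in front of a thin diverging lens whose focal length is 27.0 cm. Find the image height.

2.30 cm

For a diverging lens, f = -27.0 cm.
1/d_i = 1/f − 1/d_o = 1/(-27.00) − 1/(102) = -0.04684, so d_i = -21.35 cm.
m = −d_i/d_o = +0.2093.
|h_i| = |m|·h_o = 0.2093 × 11 = 2.30 cm. The image is virtual, upright and reduced, on the same side as the object.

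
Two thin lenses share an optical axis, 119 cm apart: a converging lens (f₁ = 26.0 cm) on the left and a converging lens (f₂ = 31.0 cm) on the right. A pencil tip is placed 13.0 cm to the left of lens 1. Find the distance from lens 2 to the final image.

39.4 cm

Lens 1: 1/d_i1 = 1/f₁ − 1/d_o1 = 1/(26.0) − 1/(13.0) = -0.03846, so d_i1 = -26.00 cm.
The intermediate image is 26.00 cm to the left of lens 1 (virtual), which is 119 − (-26.00) = 145.0 cm to the left of lens 2, so d_o2 = +145.0 cm.
Lens 2: 1/d_i2 = 1/f₂ − 1/d_o2 = 1/(31.0) − 1/(145.0) = 0.02536, so d_i2 = 39.4 cm.
The final image is real, 39.4 cm to the right of lens 2 (overall magnification ≈ -0.54).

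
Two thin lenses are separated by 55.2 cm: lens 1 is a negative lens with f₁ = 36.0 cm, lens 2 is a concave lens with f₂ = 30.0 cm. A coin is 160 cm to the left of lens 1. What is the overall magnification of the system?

m = +0.0481

f₁ = −36.0 cm (diverging).
Lens 1: 1/d_i1 = 1/(-36.0) − 1/(160) = -0.03403, so d_i1 = -29.39 cm; m₁ = −d_i1/d_o1 = +0.1837.
d_o2 = 55.2 − (-29.39) = 84.59 cm.
f₂ = −30.0 cm (diverging).
Lens 2: 1/d_i2 = 1/(-30.0) − 1/(84.59) = -0.04516, so d_i2 = -22.15 cm; m₂ = −d_i2/d_o2 = +0.2618.
m = m₁·m₂ = (+0.1837)(+0.2618) = +0.0481.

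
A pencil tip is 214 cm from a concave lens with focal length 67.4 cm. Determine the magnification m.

For a concave lens, f = -67.4 cm.
1/d_i = 1/f − 1/d_o = 1/(-67.40) − 1/(214) = -0.01951, so d_i = -51.26 cm.
m = −d_i/d_o = −(-51.26)/(214) = +0.240.
The image is virtual, upright and reduced, on the same side as the object.

m = +0.240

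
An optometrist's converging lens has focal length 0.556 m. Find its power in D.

P = 1/f = 1/(0.556 m) = +1.80 D.

P = +1.80 D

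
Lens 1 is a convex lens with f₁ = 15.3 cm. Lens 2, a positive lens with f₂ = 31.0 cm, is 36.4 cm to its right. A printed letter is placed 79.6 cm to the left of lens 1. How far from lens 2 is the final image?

40.0 cm

Lens 1: 1/d_i1 = 1/f₁ − 1/d_o1 = 1/(15.3) − 1/(79.6) = 0.05280, so d_i1 = 18.94 cm.
The intermediate image is 18.94 cm to the right of lens 1, which is 36.4 − (18.94) = 17.46 cm to the left of lens 2, so d_o2 = +17.46 cm.
Lens 2: 1/d_i2 = 1/f₂ − 1/d_o2 = 1/(31.0) − 1/(17.46) = -0.02502, so d_i2 = -40.0 cm.
The final image is virtual, 40.0 cm to the left of lens 2 (overall magnification ≈ -0.54).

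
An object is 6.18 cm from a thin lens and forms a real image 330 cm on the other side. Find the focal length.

f = 6.07 cm (converging)

Real image ⇒ d_i = +330 cm.
1/f = 1/d_o + 1/d_i = 1/(6.18) + 1/(330) = 0.1648, so f = 6.07 cm.
Since f is positive, the thin lens is converging.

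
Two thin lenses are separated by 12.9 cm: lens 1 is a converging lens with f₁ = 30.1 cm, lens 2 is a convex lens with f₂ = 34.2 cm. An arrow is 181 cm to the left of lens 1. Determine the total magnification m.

Lens 1: 1/d_i1 = 1/(30.1) − 1/(181) = 0.02770, so d_i1 = 36.10 cm; m₁ = −d_i1/d_o1 = -0.1994.
d_o2 = 12.9 − (36.10) = -23.20 cm (virtual object).
Lens 2: 1/d_i2 = 1/(34.2) − 1/(-23.20) = 0.07234, so d_i2 = 13.82 cm; m₂ = −d_i2/d_o2 = +0.5958.
m = m₁·m₂ = (-0.1994)(+0.5958) = -0.119.

m = -0.119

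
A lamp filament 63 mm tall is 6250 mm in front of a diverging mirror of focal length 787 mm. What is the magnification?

m = +0.112

For a diverging mirror, f = -787 mm.
1/d_i = 1/f − 1/d_o = 1/(-787.0) − 1/(6250) = -0.001431, so d_i = -699.0 mm.
m = −d_i/d_o = −(-699.0)/(6250) = +0.112.
The image is virtual, upright and reduced, behind the mirror.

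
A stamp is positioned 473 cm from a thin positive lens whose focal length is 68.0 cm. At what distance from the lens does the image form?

Lens equation: 1/d_i = 1/f − 1/d_o = 1/(68.00) − 1/(473) = 0.01471 − 0.002114 = 0.01259, so d_i = 79.4 cm.
The image is real, inverted and reduced, on the far side of the lens.

79.4 cm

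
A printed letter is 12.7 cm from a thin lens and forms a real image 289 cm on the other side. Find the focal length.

f = 12.2 cm (converging)

Real image ⇒ d_i = +289 cm.
1/f = 1/d_o + 1/d_i = 1/(12.7) + 1/(289) = 0.08220, so f = 12.2 cm.
Since f is positive, the thin lens is converging.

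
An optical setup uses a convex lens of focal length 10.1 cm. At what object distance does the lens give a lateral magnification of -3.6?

m = −d_i/d_o ⇒ d_i = −m·d_o.
1/f = 1/d_o + 1/d_i = 1/d_o − 1/(m·d_o) = (1 − 1/m)/d_o, so d_o = f(1 − 1/m) = (10.10)(1 − 1/(-3.6)) = 12.9 cm.

12.9 cm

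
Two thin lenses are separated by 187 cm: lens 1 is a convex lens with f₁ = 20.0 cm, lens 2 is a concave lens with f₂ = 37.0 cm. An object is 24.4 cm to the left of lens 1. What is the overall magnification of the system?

m = -1.49

Lens 1: 1/d_i1 = 1/(20.0) − 1/(24.4) = 0.009016, so d_i1 = 110.9 cm; m₁ = −d_i1/d_o1 = -4.545.
d_o2 = 187 − (110.9) = 76.10 cm.
f₂ = −37.0 cm (diverging).
Lens 2: 1/d_i2 = 1/(-37.0) − 1/(76.10) = -0.04017, so d_i2 = -24.90 cm; m₂ = −d_i2/d_o2 = +0.3271.
m = m₁·m₂ = (-4.545)(+0.3271) = -1.49.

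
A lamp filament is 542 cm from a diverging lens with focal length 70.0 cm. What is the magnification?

For a diverging lens, f = -70.0 cm.
1/d_i = 1/f − 1/d_o = 1/(-70.00) − 1/(542) = -0.01613, so d_i = -61.99 cm.
m = −d_i/d_o = −(-61.99)/(542) = +0.114.
The image is virtual, upright and reduced, on the same side as the object.

m = +0.114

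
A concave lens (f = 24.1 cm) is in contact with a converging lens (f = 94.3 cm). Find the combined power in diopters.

P = -3.09 D

P₁ = 1/f₁ = 1/(-0.241 m) = -4.149 D; P₂ = 1/f₂ = 1/(0.943 m) = +1.060 D.
For thin lenses in contact, P = P₁ + P₂ = (-4.149) + (+1.060) = -3.09 D.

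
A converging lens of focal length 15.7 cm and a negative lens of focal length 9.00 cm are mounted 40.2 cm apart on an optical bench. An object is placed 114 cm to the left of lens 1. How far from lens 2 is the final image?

Lens 1: 1/d_i1 = 1/f₁ − 1/d_o1 = 1/(15.7) − 1/(114) = 0.05492, so d_i1 = 18.21 cm.
The intermediate image is 18.21 cm to the right of lens 1, which is 40.2 − (18.21) = 21.99 cm to the left of lens 2, so d_o2 = +21.99 cm.
Lens 2 is diverging, so f₂ = −9.00 cm.
Lens 2: 1/d_i2 = 1/f₂ − 1/d_o2 = 1/(-9.00) − 1/(21.99) = -0.1566, so d_i2 = -6.39 cm.
The final image is virtual, 6.39 cm to the left of lens 2 (overall magnification ≈ -0.046).

6.39 cm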